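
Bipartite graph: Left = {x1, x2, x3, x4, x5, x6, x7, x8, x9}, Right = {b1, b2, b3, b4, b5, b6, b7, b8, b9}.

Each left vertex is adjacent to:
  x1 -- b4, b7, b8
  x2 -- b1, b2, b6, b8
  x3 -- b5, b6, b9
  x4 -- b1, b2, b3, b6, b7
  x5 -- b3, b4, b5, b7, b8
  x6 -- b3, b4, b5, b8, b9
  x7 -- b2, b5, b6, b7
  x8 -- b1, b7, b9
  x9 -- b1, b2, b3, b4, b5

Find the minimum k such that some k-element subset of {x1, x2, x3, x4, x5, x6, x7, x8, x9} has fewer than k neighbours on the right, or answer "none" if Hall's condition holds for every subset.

A matching saturating every left vertex exists, for instance x1→b4, x2→b2, x3→b5, x4→b7, x5→b3, x6→b8, x7→b6, x8→b9, x9→b1.
By Hall's marriage theorem, this means |N(S)| ≥ |S| for every subset S, so no violating subset exists.

none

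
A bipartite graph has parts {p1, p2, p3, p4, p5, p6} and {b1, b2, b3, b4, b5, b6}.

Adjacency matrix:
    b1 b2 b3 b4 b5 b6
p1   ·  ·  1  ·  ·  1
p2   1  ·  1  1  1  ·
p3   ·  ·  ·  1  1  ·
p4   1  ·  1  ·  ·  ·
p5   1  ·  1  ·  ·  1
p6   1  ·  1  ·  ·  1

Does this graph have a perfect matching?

No

The set {p1, p4, p5, p6} has only 3 neighbours ({b1, b3, b6}), so by Hall's theorem at most 5 of the 6 left vertices can be matched.
Hence no matching covers every left vertex.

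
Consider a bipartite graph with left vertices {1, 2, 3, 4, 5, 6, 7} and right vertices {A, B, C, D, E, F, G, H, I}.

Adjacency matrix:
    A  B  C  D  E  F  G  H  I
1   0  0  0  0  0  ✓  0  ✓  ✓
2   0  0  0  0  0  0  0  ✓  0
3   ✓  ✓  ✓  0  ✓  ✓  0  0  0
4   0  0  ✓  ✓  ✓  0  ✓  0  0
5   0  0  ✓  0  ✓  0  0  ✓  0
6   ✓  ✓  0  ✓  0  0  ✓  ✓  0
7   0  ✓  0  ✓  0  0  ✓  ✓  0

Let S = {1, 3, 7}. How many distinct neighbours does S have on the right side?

The union of neighbours of {1, 3, 7} is {A, B, C, D, E, F, G, H, I}, which has 9 elements.
Since |N(S)| = 9 ≥ |S| = 3, Hall's condition holds for this subset.

9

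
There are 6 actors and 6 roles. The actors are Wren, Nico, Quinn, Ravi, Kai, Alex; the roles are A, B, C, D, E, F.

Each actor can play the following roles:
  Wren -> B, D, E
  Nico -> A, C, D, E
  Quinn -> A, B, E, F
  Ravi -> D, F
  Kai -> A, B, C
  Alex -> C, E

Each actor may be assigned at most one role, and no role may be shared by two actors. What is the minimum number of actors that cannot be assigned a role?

0

One maximum matching: Wren-D, Nico-A, Quinn-B, Ravi-F, Kai-C, Alex-E.
All 6 actors are matched, so no larger matching exists.
That matches 6 of the 6, leaving 0 unmatched; no matching can do better.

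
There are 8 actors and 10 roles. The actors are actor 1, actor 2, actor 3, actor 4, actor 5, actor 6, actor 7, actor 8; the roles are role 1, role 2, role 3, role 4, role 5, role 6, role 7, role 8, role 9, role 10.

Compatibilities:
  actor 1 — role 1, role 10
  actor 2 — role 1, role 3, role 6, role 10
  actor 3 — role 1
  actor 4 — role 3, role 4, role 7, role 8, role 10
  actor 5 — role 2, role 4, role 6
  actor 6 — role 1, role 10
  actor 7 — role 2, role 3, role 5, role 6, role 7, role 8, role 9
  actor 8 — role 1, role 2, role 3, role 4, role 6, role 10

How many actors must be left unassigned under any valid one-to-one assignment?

1

For example, pair actor 1-role 10, actor 2-role 6, actor 3-role 1, actor 4-role 8, actor 5-role 2, actor 7-role 7, actor 8-role 3.
The set {actor 1, actor 3, actor 6} has only 2 neighbours ({role 1, role 10}), so by Hall's theorem at most 7 of the 8 actors can be matched.
That matches 7 of the 8, leaving 1 unmatched; no matching can do better.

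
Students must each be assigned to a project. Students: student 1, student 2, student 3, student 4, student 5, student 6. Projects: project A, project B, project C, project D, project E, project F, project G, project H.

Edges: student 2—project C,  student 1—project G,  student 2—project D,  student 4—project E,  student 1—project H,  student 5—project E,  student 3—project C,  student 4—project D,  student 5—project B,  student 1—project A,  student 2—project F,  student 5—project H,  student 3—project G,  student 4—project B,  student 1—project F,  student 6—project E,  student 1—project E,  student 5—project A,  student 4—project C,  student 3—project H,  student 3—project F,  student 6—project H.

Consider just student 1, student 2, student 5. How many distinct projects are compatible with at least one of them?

The union of neighbours of {student 1, student 2, student 5} is {project A, project B, project C, project D, project E, project F, project G, project H}, which has 8 elements.
Since |N(S)| = 8 ≥ |S| = 3, Hall's condition holds for this subset.

8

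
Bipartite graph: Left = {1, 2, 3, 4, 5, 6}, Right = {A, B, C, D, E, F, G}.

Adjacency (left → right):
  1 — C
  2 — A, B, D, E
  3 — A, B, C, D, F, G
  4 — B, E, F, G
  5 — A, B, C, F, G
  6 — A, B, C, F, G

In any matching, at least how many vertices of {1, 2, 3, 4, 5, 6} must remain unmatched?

For example, pair 1-C, 2-D, 3-B, 4-E, 5-A, 6-G.
All 6 left vertices are matched, so no larger matching exists.
That matches 6 of the 6, leaving 0 unmatched; no matching can do better.

0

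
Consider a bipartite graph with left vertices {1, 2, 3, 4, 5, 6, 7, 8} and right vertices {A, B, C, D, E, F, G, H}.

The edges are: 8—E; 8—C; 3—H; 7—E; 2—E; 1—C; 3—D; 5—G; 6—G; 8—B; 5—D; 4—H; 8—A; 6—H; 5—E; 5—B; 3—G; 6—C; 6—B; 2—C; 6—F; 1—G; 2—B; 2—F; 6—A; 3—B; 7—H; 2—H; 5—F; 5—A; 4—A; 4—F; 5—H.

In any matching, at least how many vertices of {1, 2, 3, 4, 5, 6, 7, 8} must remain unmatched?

For example, pair 1-C, 2-H, 3-G, 4-F, 5-D, 6-A, 7-E, 8-B.
All 8 left vertices are matched, so no larger matching exists.
That matches 8 of the 8, leaving 0 unmatched; no matching can do better.

0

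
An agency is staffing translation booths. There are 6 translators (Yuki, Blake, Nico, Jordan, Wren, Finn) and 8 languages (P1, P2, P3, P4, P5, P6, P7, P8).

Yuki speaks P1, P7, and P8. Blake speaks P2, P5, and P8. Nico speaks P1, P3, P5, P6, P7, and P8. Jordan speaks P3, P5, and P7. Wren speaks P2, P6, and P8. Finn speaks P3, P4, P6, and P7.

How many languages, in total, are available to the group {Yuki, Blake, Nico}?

7

The union of neighbours of {Yuki, Blake, Nico} is {P1, P2, P3, P5, P6, P7, P8}, which has 7 elements.
Since |N(S)| = 7 ≥ |S| = 3, Hall's condition holds for this subset.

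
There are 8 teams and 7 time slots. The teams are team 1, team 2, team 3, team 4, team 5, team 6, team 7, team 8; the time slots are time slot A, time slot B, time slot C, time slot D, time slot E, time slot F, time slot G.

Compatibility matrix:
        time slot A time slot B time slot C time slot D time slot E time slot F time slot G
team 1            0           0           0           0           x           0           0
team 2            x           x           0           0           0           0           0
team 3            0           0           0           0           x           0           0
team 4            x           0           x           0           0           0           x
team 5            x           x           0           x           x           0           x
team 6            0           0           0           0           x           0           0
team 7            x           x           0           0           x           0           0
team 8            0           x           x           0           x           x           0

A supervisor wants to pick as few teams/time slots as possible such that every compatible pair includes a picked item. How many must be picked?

6

The 6 edges team 1–time slot E, team 2–time slot A, team 4–time slot G, team 5–time slot D, team 7–time slot B, team 8–time slot F form a matching, so any vertex cover needs at least 6 vertices (one per matched edge).
Conversely {team 2, team 4, team 5, team 7, team 8, time slot E} meets every edge and has exactly 6 vertices, so 6 is optimal.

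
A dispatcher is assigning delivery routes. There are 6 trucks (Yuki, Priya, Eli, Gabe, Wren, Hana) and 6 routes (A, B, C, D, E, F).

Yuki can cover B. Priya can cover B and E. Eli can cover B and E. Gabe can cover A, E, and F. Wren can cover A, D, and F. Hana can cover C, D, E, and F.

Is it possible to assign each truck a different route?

The set {Yuki, Priya, Eli} has only 2 neighbours ({B, E}), so by Hall's theorem at most 5 of the 6 trucks can be matched.
Hence no matching covers every truck.

No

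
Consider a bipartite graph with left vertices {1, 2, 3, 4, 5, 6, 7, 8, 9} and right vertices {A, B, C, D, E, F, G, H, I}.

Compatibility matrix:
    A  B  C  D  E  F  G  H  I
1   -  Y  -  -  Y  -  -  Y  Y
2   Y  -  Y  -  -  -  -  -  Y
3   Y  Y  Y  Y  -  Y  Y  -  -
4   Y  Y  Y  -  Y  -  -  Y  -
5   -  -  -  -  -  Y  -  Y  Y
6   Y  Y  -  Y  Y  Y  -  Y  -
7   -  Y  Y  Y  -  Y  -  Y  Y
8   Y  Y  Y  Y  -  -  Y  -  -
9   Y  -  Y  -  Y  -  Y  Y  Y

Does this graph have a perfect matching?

One maximum matching: 1–I, 2–C, 3–B, 4–E, 5–F, 6–D, 7–H, 8–A, 9–G.
All 9 left vertices are covered.

Yes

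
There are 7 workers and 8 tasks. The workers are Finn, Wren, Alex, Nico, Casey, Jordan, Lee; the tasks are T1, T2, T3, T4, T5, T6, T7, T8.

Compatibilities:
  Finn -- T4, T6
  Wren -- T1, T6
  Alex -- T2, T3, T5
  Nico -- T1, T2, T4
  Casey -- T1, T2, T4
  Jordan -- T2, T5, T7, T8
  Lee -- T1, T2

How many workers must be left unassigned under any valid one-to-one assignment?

A valid assignment of size 6: Finn–T4, Wren–T6, Alex–T5, Nico–T1, Casey–T2, Jordan–T7.
The set {Finn, Wren, Nico, Casey, Lee} has only 4 neighbours ({T1, T2, T4, T6}), so by Hall's theorem at most 6 of the 7 workers can be matched.
That matches 6 of the 7, leaving 1 unmatched; no matching can do better.

1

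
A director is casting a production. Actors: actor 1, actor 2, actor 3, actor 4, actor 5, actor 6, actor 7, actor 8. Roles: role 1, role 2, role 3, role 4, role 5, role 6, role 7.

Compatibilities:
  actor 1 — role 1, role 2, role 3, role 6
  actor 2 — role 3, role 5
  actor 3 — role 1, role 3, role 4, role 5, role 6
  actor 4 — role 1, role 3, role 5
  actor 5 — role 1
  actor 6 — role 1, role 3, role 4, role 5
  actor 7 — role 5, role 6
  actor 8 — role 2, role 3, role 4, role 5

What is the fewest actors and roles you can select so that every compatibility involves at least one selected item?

{role 1, role 2, role 3, role 4, role 5, role 6} is a vertex cover of size 6: every edge has an endpoint in this set.
No smaller cover exists because actor 1–role 2, actor 2–role 3, actor 3–role 6, actor 4–role 5, actor 5–role 1, actor 6–role 4 is a matching of size 6, and a cover must include an endpoint of each of these disjoint edges (König's theorem).

6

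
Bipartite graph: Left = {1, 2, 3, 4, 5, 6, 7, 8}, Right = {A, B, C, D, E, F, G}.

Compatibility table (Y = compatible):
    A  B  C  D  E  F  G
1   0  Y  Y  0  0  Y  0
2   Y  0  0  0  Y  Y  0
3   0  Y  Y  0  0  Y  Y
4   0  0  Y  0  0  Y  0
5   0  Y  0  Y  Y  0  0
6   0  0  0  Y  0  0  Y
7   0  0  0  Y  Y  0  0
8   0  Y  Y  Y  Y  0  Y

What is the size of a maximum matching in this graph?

7

One maximum matching: 1-F, 2-A, 3-G, 4-C, 5-B, 6-D, 7-E.
The set {1, 3, 4, 5, 6, 7, 8} has only 6 neighbours ({B, C, D, E, F, G}), so by Hall's theorem at most 7 of the 8 left vertices can be matched.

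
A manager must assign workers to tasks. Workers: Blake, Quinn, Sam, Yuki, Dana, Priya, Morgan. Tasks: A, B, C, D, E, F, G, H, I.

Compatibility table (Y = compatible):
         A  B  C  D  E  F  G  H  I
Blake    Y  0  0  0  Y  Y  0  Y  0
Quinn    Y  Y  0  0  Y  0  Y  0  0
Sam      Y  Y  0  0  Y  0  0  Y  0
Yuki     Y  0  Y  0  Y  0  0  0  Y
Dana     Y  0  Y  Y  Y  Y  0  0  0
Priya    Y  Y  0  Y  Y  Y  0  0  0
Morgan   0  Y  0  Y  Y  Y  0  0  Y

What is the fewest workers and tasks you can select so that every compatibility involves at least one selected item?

{Blake, Quinn, Sam, Yuki, Dana, Priya, Morgan} is a vertex cover of size 7: every edge has an endpoint in this set.
No smaller cover exists because Blake–F, Quinn–G, Sam–H, Yuki–I, Dana–A, Priya–B, Morgan–E is a matching of size 7, and a cover must include an endpoint of each of these disjoint edges (König's theorem).

7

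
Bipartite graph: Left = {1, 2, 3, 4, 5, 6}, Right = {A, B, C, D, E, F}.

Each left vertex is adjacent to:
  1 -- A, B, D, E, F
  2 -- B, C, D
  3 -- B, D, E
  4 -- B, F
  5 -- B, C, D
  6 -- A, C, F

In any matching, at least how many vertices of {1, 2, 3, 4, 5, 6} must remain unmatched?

A valid assignment of size 6: 1→A, 2→D, 3→E, 4→B, 5→C, 6→F.
This saturates every left vertex, so 6 is the maximum.
That matches 6 of the 6, leaving 0 unmatched; no matching can do better.

0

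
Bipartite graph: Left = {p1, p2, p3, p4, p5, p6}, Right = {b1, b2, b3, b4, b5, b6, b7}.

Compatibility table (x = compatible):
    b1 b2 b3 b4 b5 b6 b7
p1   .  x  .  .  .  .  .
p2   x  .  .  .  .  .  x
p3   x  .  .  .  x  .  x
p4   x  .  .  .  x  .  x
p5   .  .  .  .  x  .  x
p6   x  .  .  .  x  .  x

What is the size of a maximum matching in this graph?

4

One maximum matching: p1→b2, p2→b1, p3→b7, p4→b5.
The set {p2, p3, p4, p5, p6} has only 3 neighbours ({b1, b5, b7}), so by Hall's theorem at most 4 of the 6 left vertices can be matched.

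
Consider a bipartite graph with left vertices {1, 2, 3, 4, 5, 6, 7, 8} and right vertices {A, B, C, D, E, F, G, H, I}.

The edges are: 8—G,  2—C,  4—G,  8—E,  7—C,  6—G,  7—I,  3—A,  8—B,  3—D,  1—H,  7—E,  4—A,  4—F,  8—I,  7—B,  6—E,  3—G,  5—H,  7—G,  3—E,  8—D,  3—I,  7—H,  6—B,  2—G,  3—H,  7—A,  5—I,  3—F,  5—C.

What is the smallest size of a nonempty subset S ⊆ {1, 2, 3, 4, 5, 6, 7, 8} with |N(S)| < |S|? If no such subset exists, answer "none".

none

A matching saturating every left vertex exists, for instance 1→H, 2→C, 3→E, 4→F, 5→I, 6→B, 7→A, 8→G.
By Hall's marriage theorem, this means |N(S)| ≥ |S| for every subset S, so no violating subset exists.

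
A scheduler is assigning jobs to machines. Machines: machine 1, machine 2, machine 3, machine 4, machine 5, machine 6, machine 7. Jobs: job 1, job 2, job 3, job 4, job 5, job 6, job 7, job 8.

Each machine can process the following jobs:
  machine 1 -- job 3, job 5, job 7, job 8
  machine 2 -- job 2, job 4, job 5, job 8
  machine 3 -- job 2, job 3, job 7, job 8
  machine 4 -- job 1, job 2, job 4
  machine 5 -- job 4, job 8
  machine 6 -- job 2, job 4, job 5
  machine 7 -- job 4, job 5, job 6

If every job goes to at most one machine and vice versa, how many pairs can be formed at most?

A valid assignment of size 7: machine 1→job 5, machine 2→job 4, machine 3→job 3, machine 4→job 1, machine 5→job 8, machine 6→job 2, machine 7→job 6.
All 7 machines are matched, so no larger matching exists.

7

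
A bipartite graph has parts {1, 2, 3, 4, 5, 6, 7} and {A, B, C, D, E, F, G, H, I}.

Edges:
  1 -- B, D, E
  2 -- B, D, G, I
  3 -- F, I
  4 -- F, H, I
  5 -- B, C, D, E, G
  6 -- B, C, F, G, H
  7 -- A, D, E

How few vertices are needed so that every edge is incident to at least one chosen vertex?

{1, 2, 3, 4, 5, 6, 7} is a vertex cover of size 7: every edge has an endpoint in this set.
No smaller cover exists because 1–B, 2–D, 3–I, 4–F, 5–G, 6–H, 7–E is a matching of size 7, and a cover must include an endpoint of each of these disjoint edges (König's theorem).

7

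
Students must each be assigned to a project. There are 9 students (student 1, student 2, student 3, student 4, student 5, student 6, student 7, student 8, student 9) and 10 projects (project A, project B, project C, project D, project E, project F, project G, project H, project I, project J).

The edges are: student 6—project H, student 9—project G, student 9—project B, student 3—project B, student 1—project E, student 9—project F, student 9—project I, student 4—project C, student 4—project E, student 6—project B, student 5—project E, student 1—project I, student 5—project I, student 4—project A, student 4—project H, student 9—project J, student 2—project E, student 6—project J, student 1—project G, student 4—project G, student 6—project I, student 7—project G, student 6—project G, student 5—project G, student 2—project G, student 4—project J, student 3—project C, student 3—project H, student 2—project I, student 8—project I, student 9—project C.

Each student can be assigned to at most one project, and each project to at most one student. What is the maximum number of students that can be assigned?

7

A valid assignment of size 7: student 1-project G, student 2-project E, student 3-project B, student 4-project C, student 5-project I, student 6-project J, student 9-project F.
The set {student 1, student 2, student 5, student 7, student 8} has only 3 neighbours ({project E, project G, project I}), so by Hall's theorem at most 7 of the 9 students can be matched.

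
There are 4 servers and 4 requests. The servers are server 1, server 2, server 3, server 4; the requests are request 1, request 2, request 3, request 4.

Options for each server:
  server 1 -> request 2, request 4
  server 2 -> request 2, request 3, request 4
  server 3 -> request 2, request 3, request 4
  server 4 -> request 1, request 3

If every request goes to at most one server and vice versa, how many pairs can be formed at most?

4

A valid assignment of size 4: server 1–request 2, server 2–request 3, server 3–request 4, server 4–request 1.
All 4 servers are matched, so no larger matching exists.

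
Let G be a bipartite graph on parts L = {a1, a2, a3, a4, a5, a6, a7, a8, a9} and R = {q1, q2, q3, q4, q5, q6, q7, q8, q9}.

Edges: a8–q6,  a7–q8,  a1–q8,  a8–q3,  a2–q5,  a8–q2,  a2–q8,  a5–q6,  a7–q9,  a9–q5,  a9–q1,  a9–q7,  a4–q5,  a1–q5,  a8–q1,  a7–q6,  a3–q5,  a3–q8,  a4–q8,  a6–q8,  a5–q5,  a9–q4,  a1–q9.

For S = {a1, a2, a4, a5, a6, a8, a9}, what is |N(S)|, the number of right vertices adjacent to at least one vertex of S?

9

The union of neighbours of {a1, a2, a4, a5, a6, a8, a9} is {q1, q2, q3, q4, q5, q6, q7, q8, q9}, which has 9 elements.
Since |N(S)| = 9 ≥ |S| = 7, Hall's condition holds for this subset.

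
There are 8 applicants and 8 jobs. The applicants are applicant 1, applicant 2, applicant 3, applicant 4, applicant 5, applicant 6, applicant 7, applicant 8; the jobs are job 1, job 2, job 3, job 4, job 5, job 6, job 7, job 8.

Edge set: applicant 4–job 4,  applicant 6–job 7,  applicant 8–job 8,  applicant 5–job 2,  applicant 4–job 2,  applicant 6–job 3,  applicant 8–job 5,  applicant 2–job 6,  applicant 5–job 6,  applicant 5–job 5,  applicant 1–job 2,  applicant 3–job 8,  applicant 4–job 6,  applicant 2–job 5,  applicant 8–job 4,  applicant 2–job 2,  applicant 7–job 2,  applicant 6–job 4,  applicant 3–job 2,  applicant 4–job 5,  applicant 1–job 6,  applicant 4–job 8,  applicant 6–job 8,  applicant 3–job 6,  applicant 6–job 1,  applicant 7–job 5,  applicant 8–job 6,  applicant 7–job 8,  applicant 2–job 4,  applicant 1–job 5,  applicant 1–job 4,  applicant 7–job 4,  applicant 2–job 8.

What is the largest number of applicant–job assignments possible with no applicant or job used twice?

For example, pair applicant 1-job 4, applicant 2-job 5, applicant 3-job 6, applicant 4-job 8, applicant 5-job 2, applicant 6-job 7.
The set {applicant 1, applicant 2, applicant 3, applicant 4, applicant 5, applicant 7, applicant 8} has only 5 neighbours ({job 2, job 4, job 5, job 6, job 8}), so by Hall's theorem at most 6 of the 8 applicants can be matched.

6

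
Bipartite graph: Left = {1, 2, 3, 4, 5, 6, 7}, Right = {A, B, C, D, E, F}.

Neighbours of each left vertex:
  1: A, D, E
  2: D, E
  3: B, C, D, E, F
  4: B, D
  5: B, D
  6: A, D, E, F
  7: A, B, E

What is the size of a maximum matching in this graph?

6

For example, pair 1-A, 2-E, 3-C, 4-D, 5-B, 6-F.
The set {1, 2, 4, 5, 7} has only 4 neighbours ({A, B, D, E}), so by Hall's theorem at most 6 of the 7 left vertices can be matched.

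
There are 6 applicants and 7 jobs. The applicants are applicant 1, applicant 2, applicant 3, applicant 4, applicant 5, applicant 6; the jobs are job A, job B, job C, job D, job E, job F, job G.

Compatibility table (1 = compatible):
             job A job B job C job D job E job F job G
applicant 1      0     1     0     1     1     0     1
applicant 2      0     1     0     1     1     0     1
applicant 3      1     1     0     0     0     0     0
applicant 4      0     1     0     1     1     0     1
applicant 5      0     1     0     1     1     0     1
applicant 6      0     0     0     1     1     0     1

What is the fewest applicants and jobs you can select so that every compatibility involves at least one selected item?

A maximum matching has 5 edges (e.g. applicant 1–job B, applicant 2–job D, applicant 3–job A, applicant 4–job E, applicant 5–job G).
By König's theorem the minimum vertex cover has the same size. One such cover is {applicant 3, job B, job D, job E, job G}.

5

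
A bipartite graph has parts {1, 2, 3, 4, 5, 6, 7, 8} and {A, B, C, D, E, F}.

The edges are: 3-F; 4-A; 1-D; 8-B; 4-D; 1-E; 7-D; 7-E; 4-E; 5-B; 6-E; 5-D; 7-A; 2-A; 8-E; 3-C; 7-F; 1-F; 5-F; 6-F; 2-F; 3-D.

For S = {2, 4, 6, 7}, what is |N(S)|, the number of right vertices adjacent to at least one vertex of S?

4

The union of neighbours of {2, 4, 6, 7} is {A, D, E, F}, which has 4 elements.
Since |N(S)| = 4 ≥ |S| = 4, Hall's condition holds for this subset.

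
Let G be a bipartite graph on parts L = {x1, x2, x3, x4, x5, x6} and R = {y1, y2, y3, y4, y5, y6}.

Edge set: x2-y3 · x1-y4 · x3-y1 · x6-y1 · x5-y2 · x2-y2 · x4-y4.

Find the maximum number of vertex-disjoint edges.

4

One maximum matching: x1→y4, x2→y3, x3→y1, x5→y2.
The set {x1, x3, x4, x6} has only 2 neighbours ({y1, y4}), so by Hall's theorem at most 4 of the 6 left vertices can be matched.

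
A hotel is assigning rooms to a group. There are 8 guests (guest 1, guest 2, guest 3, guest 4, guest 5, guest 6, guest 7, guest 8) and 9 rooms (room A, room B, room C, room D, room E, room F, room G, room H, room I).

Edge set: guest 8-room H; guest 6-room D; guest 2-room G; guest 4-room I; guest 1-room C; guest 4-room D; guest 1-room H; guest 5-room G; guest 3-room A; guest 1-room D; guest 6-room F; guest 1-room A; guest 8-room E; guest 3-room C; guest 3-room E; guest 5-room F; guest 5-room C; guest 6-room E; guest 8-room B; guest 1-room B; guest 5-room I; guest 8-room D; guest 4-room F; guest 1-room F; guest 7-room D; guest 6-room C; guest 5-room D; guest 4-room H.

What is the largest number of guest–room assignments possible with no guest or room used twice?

8

A valid assignment of size 8: guest 1–room A, guest 2–room G, guest 3–room E, guest 4–room I, guest 5–room C, guest 6–room F, guest 7–room D, guest 8–room H.
All 8 guests are matched, so no larger matching exists.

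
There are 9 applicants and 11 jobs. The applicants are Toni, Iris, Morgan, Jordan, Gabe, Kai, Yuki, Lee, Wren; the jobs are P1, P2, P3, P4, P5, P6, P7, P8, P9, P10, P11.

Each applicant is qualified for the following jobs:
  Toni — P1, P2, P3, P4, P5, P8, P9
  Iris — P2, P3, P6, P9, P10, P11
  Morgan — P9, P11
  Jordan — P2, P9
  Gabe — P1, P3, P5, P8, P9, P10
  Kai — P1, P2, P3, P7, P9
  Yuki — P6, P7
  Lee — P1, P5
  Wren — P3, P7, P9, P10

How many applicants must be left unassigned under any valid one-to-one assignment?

One maximum matching: Toni–P1, Iris–P10, Morgan–P11, Jordan–P2, Gabe–P8, Kai–P3, Yuki–P7, Lee–P5, Wren–P9.
All 9 applicants are matched, so no larger matching exists.
That matches 9 of the 9, leaving 0 unmatched; no matching can do better.

0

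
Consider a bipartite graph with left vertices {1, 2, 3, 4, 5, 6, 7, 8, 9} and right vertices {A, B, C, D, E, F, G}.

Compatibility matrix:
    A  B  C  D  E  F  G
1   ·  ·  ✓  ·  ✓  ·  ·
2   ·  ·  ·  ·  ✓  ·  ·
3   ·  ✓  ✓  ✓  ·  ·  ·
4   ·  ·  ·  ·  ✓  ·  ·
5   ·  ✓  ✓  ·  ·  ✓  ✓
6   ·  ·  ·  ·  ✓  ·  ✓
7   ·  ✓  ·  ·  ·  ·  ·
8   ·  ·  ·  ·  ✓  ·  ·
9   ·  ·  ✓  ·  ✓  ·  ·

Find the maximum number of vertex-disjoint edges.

6

A valid assignment of size 6: 1-C, 2-E, 3-D, 5-F, 6-G, 7-B.
The set {1, 2, 4, 8, 9} has only 2 neighbours ({C, E}), so by Hall's theorem at most 6 of the 9 left vertices can be matched.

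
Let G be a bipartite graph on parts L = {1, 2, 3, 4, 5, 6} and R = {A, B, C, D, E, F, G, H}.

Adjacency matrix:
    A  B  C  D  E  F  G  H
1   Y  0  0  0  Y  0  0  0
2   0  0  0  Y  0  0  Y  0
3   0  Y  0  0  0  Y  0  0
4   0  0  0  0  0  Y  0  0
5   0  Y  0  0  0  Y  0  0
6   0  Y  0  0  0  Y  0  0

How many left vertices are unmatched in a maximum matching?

One maximum matching: 1→E, 2→G, 3→B, 4→F.
The set {3, 4, 5, 6} has only 2 neighbours ({B, F}), so by Hall's theorem at most 4 of the 6 left vertices can be matched.
That matches 4 of the 6, leaving 2 unmatched; no matching can do better.

2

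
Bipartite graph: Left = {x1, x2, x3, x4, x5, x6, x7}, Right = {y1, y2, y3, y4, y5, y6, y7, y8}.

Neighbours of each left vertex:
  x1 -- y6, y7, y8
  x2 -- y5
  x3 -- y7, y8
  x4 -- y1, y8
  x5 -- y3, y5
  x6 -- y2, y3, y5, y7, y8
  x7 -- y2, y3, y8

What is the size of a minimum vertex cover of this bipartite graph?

7

A maximum matching has 7 edges (e.g. x1–y6, x2–y5, x3–y7, x4–y1, x5–y3, x6–y2, x7–y8).
By König's theorem the minimum vertex cover has the same size. One such cover is {x1, x2, x3, x4, x5, x6, x7}.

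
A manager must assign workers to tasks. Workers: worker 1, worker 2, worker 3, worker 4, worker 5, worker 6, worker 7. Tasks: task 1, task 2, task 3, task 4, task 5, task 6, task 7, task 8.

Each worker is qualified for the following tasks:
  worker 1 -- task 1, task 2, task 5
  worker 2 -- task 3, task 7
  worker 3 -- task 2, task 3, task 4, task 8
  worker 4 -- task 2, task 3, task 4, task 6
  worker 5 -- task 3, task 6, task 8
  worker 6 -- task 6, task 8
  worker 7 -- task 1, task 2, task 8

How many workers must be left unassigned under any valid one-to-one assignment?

For example, pair worker 1–task 1, worker 2–task 7, worker 3–task 8, worker 4–task 4, worker 5–task 3, worker 6–task 6, worker 7–task 2.
All 7 workers are matched, so no larger matching exists.
That matches 7 of the 7, leaving 0 unmatched; no matching can do better.

0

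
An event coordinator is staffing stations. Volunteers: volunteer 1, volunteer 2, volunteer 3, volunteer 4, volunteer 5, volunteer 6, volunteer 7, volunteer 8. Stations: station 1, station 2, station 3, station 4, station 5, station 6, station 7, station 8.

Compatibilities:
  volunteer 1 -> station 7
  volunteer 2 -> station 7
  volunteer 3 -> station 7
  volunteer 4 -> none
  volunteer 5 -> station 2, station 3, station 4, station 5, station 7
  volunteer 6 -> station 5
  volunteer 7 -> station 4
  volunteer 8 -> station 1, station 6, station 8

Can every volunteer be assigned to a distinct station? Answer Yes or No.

The set {volunteer 1, volunteer 2, volunteer 3, volunteer 4} has only 1 neighbour ({station 7}), so by Hall's theorem at most 5 of the 8 volunteers can be matched.
Hence no matching covers every volunteer.

No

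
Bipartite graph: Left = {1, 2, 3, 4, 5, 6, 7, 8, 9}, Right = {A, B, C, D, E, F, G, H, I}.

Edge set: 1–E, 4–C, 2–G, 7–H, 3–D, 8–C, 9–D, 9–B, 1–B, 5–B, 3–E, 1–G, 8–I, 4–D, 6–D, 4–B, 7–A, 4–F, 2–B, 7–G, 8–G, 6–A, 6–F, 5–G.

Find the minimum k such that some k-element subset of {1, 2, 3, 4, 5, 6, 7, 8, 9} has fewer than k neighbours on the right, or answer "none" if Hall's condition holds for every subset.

Take S = {1, 2, 3, 5, 9}. Its neighbourhood is {B, D, E, G}, so |N(S)| = 4 < |S| = 5.
Every subset of size less than 5 has at least as many neighbours as members, so 5 is the minimum.

5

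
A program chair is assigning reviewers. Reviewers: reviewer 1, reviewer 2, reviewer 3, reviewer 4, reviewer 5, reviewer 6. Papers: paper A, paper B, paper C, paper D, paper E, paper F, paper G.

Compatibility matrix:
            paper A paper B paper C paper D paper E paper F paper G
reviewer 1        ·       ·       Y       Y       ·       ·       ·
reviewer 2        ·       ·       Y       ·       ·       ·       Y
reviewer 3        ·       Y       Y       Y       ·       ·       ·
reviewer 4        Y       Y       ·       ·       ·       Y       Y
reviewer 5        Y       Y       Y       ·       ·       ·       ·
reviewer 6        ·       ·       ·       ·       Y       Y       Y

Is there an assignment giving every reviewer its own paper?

Yes

One maximum matching: reviewer 1-paper D, reviewer 2-paper G, reviewer 3-paper B, reviewer 4-paper A, reviewer 5-paper C, reviewer 6-paper E.
Every reviewer is matched, so this matching saturates all of them.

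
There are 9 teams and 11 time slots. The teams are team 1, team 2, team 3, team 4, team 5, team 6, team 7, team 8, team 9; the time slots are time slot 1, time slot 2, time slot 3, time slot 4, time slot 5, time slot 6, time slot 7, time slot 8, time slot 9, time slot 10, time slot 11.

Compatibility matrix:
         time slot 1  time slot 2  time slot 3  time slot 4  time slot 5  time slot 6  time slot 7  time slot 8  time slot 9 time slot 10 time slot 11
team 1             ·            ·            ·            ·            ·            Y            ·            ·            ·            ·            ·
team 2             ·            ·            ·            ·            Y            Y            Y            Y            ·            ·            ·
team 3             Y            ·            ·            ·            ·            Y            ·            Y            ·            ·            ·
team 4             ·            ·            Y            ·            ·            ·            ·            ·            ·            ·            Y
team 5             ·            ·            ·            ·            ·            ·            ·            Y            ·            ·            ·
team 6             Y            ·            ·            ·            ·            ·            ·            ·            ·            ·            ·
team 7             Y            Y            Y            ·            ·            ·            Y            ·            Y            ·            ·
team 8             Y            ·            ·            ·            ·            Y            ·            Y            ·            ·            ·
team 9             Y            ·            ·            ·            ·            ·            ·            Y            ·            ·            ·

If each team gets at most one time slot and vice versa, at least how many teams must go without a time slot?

A valid assignment of size 6: team 1-time slot 6, team 2-time slot 5, team 3-time slot 1, team 4-time slot 3, team 5-time slot 8, team 7-time slot 7.
The set {team 1, team 3, team 5, team 6, team 8, team 9} has only 3 neighbours ({time slot 1, time slot 6, time slot 8}), so by Hall's theorem at most 6 of the 9 teams can be matched.
That matches 6 of the 9, leaving 3 unmatched; no matching can do better.

3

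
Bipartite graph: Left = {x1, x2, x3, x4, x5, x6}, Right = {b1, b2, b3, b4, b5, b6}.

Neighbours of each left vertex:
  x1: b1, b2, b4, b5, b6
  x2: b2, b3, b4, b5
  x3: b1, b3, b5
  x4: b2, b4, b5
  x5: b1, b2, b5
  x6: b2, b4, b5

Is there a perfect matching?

One maximum matching: x1-b6, x2-b3, x3-b1, x4-b4, x5-b2, x6-b5.
Every left vertex is matched, so this is a perfect matching.

Yes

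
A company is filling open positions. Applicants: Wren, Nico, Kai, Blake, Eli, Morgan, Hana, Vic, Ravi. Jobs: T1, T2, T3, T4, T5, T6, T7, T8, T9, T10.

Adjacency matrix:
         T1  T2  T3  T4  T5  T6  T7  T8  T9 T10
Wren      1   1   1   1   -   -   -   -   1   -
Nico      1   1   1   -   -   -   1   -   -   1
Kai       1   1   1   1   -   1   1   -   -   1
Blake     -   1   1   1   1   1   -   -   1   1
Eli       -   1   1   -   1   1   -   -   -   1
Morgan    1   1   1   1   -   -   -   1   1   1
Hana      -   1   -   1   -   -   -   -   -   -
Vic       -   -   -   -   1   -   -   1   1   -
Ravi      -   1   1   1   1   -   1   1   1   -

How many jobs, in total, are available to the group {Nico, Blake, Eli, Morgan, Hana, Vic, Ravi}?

The union of neighbours of {Nico, Blake, Eli, Morgan, Hana, Vic, Ravi} is {T1, T2, T3, T4, T5, T6, T7, T8, T9, T10}, which has 10 elements.
Since |N(S)| = 10 ≥ |S| = 7, Hall's condition holds for this subset.

10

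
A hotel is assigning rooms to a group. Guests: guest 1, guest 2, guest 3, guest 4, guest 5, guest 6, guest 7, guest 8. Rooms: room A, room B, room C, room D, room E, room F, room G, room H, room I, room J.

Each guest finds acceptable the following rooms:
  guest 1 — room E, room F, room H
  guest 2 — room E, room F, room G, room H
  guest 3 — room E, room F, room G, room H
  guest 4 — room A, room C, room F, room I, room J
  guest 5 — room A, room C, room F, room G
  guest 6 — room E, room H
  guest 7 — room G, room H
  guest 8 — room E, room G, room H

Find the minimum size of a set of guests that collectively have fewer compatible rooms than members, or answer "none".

5

Take S = {guest 1, guest 2, guest 3, guest 6, guest 7}. Its neighbourhood is {room E, room F, room G, room H}, so |N(S)| = 4 < |S| = 5.
Every subset of size less than 5 has at least as many neighbours as members, so 5 is the minimum.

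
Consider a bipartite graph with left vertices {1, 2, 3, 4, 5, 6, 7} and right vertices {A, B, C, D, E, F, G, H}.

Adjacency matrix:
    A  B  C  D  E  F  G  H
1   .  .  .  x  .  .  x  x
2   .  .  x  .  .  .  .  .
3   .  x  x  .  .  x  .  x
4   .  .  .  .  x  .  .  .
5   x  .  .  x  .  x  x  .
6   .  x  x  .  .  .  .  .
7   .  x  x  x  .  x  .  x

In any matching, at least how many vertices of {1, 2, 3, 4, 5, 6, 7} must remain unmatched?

For example, pair 1→G, 2→C, 3→F, 4→E, 5→D, 6→B, 7→H.
This saturates every left vertex, so 7 is the maximum.
That matches 7 of the 7, leaving 0 unmatched; no matching can do better.

0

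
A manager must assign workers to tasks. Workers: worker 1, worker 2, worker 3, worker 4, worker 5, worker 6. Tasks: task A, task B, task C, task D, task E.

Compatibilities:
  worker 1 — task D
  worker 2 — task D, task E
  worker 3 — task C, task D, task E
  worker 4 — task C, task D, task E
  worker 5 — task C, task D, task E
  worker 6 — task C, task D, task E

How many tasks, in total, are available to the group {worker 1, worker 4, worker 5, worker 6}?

The union of neighbours of {worker 1, worker 4, worker 5, worker 6} is {task C, task D, task E}, which has 3 elements.
Since |N(S)| = 3 < |S| = 4, Hall's condition fails for this subset.

3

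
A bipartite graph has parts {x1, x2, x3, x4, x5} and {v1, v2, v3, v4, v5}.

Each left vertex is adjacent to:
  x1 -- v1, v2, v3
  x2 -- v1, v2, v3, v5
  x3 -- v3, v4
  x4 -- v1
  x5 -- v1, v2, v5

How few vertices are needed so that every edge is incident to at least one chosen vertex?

5

The 5 edges x1–v3, x2–v5, x3–v4, x4–v1, x5–v2 form a matching, so any vertex cover needs at least 5 vertices (one per matched edge).
Conversely {x1, x2, x3, x4, x5} meets every edge and has exactly 5 vertices, so 5 is optimal.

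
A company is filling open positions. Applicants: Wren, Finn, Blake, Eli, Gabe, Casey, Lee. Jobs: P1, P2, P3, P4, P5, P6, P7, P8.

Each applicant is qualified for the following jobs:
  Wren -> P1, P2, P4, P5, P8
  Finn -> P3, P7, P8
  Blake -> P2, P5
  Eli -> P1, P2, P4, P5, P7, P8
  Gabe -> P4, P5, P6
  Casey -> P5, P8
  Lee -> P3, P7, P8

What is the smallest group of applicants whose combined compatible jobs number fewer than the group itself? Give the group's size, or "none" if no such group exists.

A matching saturating every applicant exists, for instance Wren→P2, Finn→P3, Blake→P5, Eli→P1, Gabe→P6, Casey→P8, Lee→P7.
By Hall's marriage theorem, this means |N(S)| ≥ |S| for every subset S, so no violating subset exists.

none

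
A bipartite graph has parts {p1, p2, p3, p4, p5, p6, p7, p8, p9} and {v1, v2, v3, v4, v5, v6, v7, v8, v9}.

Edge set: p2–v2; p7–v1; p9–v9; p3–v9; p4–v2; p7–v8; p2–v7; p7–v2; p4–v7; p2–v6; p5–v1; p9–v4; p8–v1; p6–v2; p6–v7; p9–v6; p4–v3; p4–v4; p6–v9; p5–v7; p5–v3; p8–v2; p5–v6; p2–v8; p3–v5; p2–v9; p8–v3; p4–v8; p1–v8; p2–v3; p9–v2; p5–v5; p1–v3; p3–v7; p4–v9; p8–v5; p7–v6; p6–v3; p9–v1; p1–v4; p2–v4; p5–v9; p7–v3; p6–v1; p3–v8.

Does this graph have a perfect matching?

One maximum matching: p1→v8, p2→v7, p3→v5, p4→v4, p5→v3, p6→v9, p7→v6, p8→v1, p9→v2.
Every left vertex is matched, so this is a perfect matching.

Yes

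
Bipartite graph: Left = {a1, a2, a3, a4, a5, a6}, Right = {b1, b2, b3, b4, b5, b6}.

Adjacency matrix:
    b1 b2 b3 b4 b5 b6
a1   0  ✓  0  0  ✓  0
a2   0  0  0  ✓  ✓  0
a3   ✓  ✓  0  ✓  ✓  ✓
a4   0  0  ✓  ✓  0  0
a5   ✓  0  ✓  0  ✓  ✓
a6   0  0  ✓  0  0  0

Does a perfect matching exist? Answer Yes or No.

A valid assignment of size 6: a1→b2, a2→b5, a3→b1, a4→b4, a5→b6, a6→b3.
All 6 left vertices are covered.

Yes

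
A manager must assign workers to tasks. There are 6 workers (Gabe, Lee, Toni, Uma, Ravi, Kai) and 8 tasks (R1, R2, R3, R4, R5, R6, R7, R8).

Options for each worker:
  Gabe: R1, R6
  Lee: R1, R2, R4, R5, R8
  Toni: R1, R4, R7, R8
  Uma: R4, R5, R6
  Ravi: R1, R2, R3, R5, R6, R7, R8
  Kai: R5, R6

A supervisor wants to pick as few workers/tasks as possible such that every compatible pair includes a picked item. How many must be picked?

6

The 6 edges Gabe–R1, Lee–R2, Toni–R7, Uma–R4, Ravi–R6, Kai–R5 form a matching, so any vertex cover needs at least 6 vertices (one per matched edge).
Conversely {Gabe, Lee, Toni, Uma, Ravi, Kai} meets every edge and has exactly 6 vertices, so 6 is optimal.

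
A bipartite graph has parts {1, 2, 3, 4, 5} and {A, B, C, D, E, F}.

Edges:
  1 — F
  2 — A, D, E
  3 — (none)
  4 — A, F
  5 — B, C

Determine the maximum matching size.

For example, pair 1–F, 2–E, 4–A, 5–B.
The set {3} has only 0 neighbours (∅), so by Hall's theorem at most 4 of the 5 left vertices can be matched.

4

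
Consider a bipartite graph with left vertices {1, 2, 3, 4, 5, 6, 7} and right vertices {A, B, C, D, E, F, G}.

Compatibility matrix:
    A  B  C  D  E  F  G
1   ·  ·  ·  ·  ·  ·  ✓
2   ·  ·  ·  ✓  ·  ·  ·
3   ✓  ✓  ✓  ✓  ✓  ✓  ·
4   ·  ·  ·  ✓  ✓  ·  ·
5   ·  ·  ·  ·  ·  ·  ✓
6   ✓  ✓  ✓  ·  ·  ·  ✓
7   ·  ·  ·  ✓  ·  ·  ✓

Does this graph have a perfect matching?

The set {1, 2, 5, 7} has only 2 neighbours ({D, G}), so by Hall's theorem at most 5 of the 7 left vertices can be matched.
Hence no matching covers every left vertex.

No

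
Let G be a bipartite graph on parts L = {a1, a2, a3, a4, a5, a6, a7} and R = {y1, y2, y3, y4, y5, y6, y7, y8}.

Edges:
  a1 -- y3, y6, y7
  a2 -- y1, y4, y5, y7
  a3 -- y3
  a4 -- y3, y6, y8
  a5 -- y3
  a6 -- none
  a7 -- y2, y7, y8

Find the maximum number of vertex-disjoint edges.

5

One maximum matching: a1-y6, a2-y1, a3-y3, a4-y8, a7-y7.
The set {a3, a5, a6} has only 1 neighbour ({y3}), so by Hall's theorem at most 5 of the 7 left vertices can be matched.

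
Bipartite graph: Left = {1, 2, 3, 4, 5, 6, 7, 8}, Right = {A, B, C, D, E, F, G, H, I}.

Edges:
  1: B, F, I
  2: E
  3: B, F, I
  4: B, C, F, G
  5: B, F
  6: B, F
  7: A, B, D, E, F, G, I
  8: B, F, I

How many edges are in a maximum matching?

A valid assignment of size 6: 1–I, 2–E, 3–F, 4–C, 5–B, 7–G.
The set {1, 3, 5, 6, 8} has only 3 neighbours ({B, F, I}), so by Hall's theorem at most 6 of the 8 left vertices can be matched.

6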